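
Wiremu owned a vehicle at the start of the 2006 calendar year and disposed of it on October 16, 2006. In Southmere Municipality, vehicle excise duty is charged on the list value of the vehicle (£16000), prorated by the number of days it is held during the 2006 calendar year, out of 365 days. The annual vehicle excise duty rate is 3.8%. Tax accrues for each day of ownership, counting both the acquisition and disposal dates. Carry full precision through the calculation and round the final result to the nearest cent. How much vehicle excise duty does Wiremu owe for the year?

£481.40

Days held (January 1 – October 16, 2006): 289 out of 365
Tax = £16000 × 3.8% × 289/365 = £481.4027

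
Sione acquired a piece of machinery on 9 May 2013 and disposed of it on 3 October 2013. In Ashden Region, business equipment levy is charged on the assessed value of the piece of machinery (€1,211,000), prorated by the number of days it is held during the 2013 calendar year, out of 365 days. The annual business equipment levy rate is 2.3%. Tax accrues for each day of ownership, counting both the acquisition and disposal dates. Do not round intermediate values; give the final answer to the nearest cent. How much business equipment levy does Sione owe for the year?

€11,293.82

Days held (9 May – 3 October 2013): 148 out of 365
Tax = €1,211,000 × 2.3% × 148/365 = €11,293.8192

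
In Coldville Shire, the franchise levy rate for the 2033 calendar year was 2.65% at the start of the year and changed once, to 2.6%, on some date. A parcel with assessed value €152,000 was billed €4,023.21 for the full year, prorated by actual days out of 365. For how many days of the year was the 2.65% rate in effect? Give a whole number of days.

342 days

Let d = days at the first rate; then 365 − d days at the second rate.
€152,000 × [2.65%·d + 2.6%·(365−d)] / 365 = €4,023.21
Solving gives d = 342, so the new rate took effect on 9 December 2033.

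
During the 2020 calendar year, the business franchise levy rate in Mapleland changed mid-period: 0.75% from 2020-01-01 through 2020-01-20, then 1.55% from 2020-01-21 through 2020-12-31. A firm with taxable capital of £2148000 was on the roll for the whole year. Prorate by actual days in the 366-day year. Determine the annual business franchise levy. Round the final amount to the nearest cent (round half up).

2020-01-01 to 2020-01-20: 20 days at 0.75% → £2148000 × 0.75% × 20/366 = £880.3279
2020-01-21 to 2020-12-31: 346 days at 1.55% → £2148000 × 1.55% × 346/366 = £31474.6557
Total = £32354.9836

£32354.98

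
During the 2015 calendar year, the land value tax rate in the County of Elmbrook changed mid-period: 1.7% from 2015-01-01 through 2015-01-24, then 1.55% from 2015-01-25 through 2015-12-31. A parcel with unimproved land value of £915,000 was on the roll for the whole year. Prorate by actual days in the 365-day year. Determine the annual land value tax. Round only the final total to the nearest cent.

£14,272.75

2015-01-01 to 2015-01-24: 24 days at 1.7% → £915,000 × 1.7% × 24/365 = £1,022.7945
2015-01-25 to 2015-12-31: 341 days at 1.55% → £915,000 × 1.55% × 341/365 = £13,249.9521
Total = £14,272.7466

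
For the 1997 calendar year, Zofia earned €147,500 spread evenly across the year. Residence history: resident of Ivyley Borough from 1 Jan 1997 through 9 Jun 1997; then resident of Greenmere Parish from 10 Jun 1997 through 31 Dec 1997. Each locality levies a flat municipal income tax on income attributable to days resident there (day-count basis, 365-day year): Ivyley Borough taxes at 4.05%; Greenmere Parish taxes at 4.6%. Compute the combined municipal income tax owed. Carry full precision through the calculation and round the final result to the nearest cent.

€6,429.38

Ivyley Borough, 1 Jan – 9 Jun 1997: 160 days → €147,500 × 4.05% × 160/365 = €2,618.6301
Greenmere Parish, 10 Jun – 31 Dec 1997: 205 days → €147,500 × 4.6% × 205/365 = €3,810.7534
Total = €6,429.3836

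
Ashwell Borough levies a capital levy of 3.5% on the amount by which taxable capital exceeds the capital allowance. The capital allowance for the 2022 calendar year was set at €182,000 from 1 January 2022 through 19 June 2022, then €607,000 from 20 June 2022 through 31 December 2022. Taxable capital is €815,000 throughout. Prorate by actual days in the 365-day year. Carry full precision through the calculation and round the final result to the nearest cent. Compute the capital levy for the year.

€14,208.08

1 January – 19 June 2022: 170 days, exemption €182,000 → (€815,000 − €182,000) × 3.5% × 170/365 = €10,318.7671
20 June – 31 December 2022: 195 days, exemption €607,000 → (€815,000 − €607,000) × 3.5% × 195/365 = €3,889.3151
Total = €14,208.0822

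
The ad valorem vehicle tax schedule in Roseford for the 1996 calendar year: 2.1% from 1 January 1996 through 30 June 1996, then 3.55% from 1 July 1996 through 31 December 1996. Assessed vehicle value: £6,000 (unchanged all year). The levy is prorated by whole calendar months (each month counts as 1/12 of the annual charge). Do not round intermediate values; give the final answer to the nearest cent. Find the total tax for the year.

1 January – 30 June 1996: 6 months at 2.1% → £6,000 × 2.1% × 6/12 = £63.0000
1 July – 31 December 1996: 6 months at 3.55% → £6,000 × 3.55% × 6/12 = £106.5000
Total = £169.5000

£169.50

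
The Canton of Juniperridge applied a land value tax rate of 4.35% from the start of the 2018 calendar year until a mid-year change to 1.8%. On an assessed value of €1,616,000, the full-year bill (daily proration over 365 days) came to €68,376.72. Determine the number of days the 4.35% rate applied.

348 days

Let d = days at the first rate; then 365 − d days at the second rate.
€1,616,000 × [4.35%·d + 1.8%·(365−d)] / 365 = €68,376.72
Solving gives d = 348, so the new rate took effect on 15 December 2018.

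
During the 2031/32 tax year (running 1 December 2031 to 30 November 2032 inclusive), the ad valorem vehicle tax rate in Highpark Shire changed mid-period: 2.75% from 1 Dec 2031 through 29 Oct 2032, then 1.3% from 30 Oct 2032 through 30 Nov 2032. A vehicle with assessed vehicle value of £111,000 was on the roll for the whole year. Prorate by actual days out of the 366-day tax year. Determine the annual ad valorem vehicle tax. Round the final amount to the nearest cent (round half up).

£2,911.78

1 Dec 2031 – 29 Oct 2032: 334 days at 2.75% → £111,000 × 2.75% × 334/366 = £2,785.6148
30 Oct – 30 Nov 2032: 32 days at 1.3% → £111,000 × 1.3% × 32/366 = £126.1639
Total = £2,911.7787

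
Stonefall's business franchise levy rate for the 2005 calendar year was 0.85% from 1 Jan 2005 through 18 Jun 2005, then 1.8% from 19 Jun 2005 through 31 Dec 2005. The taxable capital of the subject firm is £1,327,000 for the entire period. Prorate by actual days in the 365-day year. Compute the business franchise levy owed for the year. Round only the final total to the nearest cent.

£18,049.02

1 Jan – 18 Jun 2005: 169 days at 0.85% → £1,327,000 × 0.85% × 169/365 = £5,222.5630
19 Jun – 31 Dec 2005: 196 days at 1.8% → £1,327,000 × 1.8% × 196/365 = £12,826.4548
Total = £18,049.0178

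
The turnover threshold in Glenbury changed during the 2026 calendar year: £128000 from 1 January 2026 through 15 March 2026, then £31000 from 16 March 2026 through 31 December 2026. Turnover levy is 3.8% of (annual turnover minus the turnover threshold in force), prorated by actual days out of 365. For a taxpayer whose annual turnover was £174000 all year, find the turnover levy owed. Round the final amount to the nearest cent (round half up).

1 January – 15 March 2026: 74 days, exemption £128000 → (£174000 − £128000) × 3.8% × 74/365 = £354.3890
16 March – 31 December 2026: 291 days, exemption £31000 → (£174000 − £31000) × 3.8% × 291/365 = £4332.3123
Total = £4686.7014

£4686.70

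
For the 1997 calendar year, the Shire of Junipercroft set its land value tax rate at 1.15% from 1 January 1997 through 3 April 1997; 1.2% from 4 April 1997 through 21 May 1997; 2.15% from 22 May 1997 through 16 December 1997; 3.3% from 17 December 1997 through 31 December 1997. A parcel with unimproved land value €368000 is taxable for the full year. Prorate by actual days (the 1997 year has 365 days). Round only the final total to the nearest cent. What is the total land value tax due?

1 January – 3 April 1997: 93 days at 1.15% → €368000 × 1.15% × 93/365 = €1078.2904
4 April – 21 May 1997: 48 days at 1.2% → €368000 × 1.2% × 48/365 = €580.7342
22 May – 16 December 1997: 209 days at 2.15% → €368000 × 2.15% × 209/365 = €4530.4329
17 December – 31 December 1997: 15 days at 3.3% → €368000 × 3.3% × 15/365 = €499.0685
Total = €6688.5260

€6688.53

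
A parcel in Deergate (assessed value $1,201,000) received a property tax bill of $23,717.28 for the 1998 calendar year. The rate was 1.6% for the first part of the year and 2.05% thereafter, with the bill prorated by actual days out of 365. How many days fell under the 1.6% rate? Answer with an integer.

61 days

Let d = days at the first rate; then 365 − d days at the second rate.
$1,201,000 × [1.6%·d + 2.05%·(365−d)] / 365 = $23,717.28
Solving gives d = 61, so the new rate took effect on 3 March 1998.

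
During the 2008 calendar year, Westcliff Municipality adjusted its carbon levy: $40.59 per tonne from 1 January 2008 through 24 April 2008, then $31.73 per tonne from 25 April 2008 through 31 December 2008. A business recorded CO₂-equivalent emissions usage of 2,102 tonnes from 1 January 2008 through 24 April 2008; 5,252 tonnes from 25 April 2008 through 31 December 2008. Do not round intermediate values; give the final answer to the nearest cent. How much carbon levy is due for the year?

$251,966.14

1 January – 24 April 2008: 2,102 tonnes at $40.59/tonne → $85,320.18
25 April – 31 December 2008: 5,252 tonnes at $31.73/tonne → $166,645.96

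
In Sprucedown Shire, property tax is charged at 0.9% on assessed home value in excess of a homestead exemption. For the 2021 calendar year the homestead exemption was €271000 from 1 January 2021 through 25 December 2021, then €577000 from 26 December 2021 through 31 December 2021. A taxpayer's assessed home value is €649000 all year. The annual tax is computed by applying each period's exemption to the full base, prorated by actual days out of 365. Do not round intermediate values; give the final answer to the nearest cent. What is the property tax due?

€3356.73

1 January – 25 December 2021: 359 days, exemption €271000 → (€649000 − €271000) × 0.9% × 359/365 = €3346.0767
26 December – 31 December 2021: 6 days, exemption €577000 → (€649000 − €577000) × 0.9% × 6/365 = €10.6521
Total = €3356.7288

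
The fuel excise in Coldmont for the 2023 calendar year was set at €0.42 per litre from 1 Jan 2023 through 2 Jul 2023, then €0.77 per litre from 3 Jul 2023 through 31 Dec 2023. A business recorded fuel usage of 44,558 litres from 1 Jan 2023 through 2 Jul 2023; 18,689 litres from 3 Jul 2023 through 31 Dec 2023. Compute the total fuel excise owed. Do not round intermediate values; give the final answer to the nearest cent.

1 Jan – 2 Jul 2023: 44,558 litres at €0.42/litre → €18714.36
3 Jul – 31 Dec 2023: 18,689 litres at €0.77/litre → €14390.53

€33104.89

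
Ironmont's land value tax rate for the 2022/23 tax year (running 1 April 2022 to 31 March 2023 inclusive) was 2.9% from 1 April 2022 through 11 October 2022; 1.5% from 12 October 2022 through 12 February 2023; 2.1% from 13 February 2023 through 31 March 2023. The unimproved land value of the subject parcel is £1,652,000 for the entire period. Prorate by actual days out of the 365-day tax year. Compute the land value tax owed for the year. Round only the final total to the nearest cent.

£38,349.03

1 April – 11 October 2022: 194 days at 2.9% → £1,652,000 × 2.9% × 194/365 = £25,463.4301
12 October 2022 – 12 February 2023: 124 days at 1.5% → £1,652,000 × 1.5% × 124/365 = £8,418.4110
13 February – 31 March 2023: 47 days at 2.1% → £1,652,000 × 2.1% × 47/365 = £4,467.1890
Total = £38,349.0301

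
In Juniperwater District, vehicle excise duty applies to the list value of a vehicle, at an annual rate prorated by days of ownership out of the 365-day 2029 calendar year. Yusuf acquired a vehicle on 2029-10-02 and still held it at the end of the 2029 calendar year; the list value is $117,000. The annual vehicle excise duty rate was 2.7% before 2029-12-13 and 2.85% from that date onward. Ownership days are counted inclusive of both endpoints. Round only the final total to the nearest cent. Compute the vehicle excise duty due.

$796.72

2029-10-02 to 2029-12-12: 72 days at 2.7% → $117,000 × 2.7% × 72/365 = $623.1452
2029-12-13 to 2029-12-31: 19 days at 2.85% → $117,000 × 2.85% × 19/365 = $173.5767
Total = $796.7219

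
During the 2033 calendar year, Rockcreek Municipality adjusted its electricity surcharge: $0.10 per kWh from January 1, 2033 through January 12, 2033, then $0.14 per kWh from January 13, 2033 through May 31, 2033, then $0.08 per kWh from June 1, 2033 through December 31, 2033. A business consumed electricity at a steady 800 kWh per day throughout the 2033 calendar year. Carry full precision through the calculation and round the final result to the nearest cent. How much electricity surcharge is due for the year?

January 1 – January 12, 2033: 12 days × 800 kWh/day = 9,600 kWh at $0.10/kWh → $960.00
January 13 – May 31, 2033: 139 days × 800 kWh/day = 111,200 kWh at $0.14/kWh → $15,568.00
June 1 – December 31, 2033: 214 days × 800 kWh/day = 171,200 kWh at $0.08/kWh → $13,696.00

$30,224.00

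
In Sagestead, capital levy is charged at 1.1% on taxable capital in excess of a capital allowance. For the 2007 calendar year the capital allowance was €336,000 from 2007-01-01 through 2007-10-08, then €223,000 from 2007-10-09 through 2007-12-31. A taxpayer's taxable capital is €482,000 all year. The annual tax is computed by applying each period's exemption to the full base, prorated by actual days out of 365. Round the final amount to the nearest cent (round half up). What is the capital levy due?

€1,892.06

2007-01-01 to 2007-10-08: 281 days, exemption €336,000 → (€482,000 − €336,000) × 1.1% × 281/365 = €1,236.4000
2007-10-09 to 2007-12-31: 84 days, exemption €223,000 → (€482,000 − €223,000) × 1.1% × 84/365 = €655.6603
Total = €1,892.0603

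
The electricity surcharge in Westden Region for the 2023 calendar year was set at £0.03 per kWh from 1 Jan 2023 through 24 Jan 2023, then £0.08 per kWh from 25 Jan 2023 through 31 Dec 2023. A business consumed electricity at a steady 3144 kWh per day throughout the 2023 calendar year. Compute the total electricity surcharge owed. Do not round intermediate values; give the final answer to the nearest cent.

£88,032.00

1 Jan – 24 Jan 2023: 24 days × 3144 kWh/day = 75,456 kWh at £0.03/kWh → £2,263.68
25 Jan – 31 Dec 2023: 341 days × 3144 kWh/day = 1,072,104 kWh at £0.08/kWh → £85,768.32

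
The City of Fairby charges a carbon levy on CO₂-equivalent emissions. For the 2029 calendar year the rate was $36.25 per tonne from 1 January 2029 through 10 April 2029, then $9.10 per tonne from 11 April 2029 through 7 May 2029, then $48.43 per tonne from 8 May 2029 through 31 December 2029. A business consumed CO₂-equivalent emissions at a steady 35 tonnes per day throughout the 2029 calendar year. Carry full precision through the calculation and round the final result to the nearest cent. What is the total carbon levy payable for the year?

1 January – 10 April 2029: 100 days × 35 tonnes/day = 3,500 tonnes at $36.25/tonne → $126875.00
11 April – 7 May 2029: 27 days × 35 tonnes/day = 945 tonnes at $9.10/tonne → $8599.50
8 May – 31 December 2029: 238 days × 35 tonnes/day = 8,330 tonnes at $48.43/tonne → $403421.90

$538896.40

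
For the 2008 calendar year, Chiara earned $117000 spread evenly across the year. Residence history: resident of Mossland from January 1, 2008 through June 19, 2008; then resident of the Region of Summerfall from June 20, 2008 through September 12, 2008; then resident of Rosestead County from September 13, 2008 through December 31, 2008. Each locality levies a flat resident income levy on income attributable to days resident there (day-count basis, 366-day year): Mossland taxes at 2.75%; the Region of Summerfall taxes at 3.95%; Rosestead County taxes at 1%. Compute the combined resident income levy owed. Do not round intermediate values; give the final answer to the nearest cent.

Mossland, January 1 – June 19, 2008: 171 days → $117000 × 2.75% × 171/366 = $1503.2582
The Region of Summerfall, June 20 – September 12, 2008: 85 days → $117000 × 3.95% × 85/366 = $1073.2992
Rosestead County, September 13 – December 31, 2008: 110 days → $117000 × 1% × 110/366 = $351.6393
Total = $2928.1967

$2928.20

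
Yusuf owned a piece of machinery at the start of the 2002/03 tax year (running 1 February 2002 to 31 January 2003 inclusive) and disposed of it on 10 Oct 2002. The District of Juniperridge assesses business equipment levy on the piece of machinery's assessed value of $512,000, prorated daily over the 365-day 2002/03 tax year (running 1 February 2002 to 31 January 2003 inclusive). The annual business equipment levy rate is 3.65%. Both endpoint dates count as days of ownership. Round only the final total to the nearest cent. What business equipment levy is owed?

Days held (1 Feb – 10 Oct 2002): 252 out of 365
Tax = $512,000 × 3.65% × 252/365 = $12,902.4000

$12,902.40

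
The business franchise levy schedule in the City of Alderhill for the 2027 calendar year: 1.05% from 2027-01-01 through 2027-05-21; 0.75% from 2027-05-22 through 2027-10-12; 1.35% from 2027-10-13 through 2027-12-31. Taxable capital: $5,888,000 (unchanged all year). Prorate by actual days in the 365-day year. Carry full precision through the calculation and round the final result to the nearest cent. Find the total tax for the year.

2027-01-01 to 2027-05-21: 141 days at 1.05% → $5,888,000 × 1.05% × 141/365 = $23,882.6959
2027-05-22 to 2027-10-12: 144 days at 0.75% → $5,888,000 × 0.75% × 144/365 = $17,422.0274
2027-10-13 to 2027-12-31: 80 days at 1.35% → $5,888,000 × 1.35% × 80/365 = $17,422.0274
Total = $58,726.7507

$58,726.75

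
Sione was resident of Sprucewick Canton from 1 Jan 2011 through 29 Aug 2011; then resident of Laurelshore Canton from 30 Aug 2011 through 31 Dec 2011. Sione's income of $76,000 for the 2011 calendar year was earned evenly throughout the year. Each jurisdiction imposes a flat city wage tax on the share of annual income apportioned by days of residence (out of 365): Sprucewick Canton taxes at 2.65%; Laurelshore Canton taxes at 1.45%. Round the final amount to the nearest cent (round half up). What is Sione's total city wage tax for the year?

$1,704.17

Sprucewick Canton, 1 Jan – 29 Aug 2011: 241 days → $76,000 × 2.65% × 241/365 = $1,329.7918
Laurelshore Canton, 30 Aug – 31 Dec 2011: 124 days → $76,000 × 1.45% × 124/365 = $374.3781
Total = $1,704.1699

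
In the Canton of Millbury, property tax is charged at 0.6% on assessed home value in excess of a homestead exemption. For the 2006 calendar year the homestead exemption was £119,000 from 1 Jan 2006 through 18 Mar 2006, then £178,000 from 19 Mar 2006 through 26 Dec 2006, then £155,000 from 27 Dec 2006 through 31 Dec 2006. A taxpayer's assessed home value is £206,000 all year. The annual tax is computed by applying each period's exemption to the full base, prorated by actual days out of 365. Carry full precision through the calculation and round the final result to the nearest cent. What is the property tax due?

£244.57

1 Jan – 18 Mar 2006: 77 days, exemption £119,000 → (£206,000 − £119,000) × 0.6% × 77/365 = £110.1205
19 Mar – 26 Dec 2006: 283 days, exemption £178,000 → (£206,000 − £178,000) × 0.6% × 283/365 = £130.2575
27 Dec – 31 Dec 2006: 5 days, exemption £155,000 → (£206,000 − £155,000) × 0.6% × 5/365 = £4.1918
Total = £244.5699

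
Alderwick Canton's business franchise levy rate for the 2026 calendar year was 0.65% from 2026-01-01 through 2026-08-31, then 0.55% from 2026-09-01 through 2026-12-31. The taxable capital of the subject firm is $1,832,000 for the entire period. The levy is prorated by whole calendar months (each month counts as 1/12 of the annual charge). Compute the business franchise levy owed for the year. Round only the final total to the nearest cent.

$11,297.33

2026-01-01 to 2026-08-31: 8 months at 0.65% → $1,832,000 × 0.65% × 8/12 = $7,938.6667
2026-09-01 to 2026-12-31: 4 months at 0.55% → $1,832,000 × 0.55% × 4/12 = $3,358.6667
Total = $11,297.3333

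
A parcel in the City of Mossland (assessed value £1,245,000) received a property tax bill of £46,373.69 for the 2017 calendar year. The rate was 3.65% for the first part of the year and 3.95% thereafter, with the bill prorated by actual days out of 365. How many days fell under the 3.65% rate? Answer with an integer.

274 days

Let d = days at the first rate; then 365 − d days at the second rate.
£1,245,000 × [3.65%·d + 3.95%·(365−d)] / 365 = £46,373.69
Solving gives d = 274, so the new rate took effect on 2 October 2017.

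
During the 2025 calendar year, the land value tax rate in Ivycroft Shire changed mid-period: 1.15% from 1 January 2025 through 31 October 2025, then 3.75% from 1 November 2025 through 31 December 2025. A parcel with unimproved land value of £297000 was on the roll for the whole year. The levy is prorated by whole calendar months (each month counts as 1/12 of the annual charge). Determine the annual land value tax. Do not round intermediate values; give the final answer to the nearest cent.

£4702.50

1 January – 31 October 2025: 10 months at 1.15% → £297000 × 1.15% × 10/12 = £2846.2500
1 November – 31 December 2025: 2 months at 3.75% → £297000 × 3.75% × 2/12 = £1856.2500
Total = £4702.5000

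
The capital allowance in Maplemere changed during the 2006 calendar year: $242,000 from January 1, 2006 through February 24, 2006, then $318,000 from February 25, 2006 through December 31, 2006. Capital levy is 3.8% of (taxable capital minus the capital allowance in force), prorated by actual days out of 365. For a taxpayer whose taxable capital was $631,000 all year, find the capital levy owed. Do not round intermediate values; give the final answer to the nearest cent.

$12,329.18

January 1 – February 24, 2006: 55 days, exemption $242,000 → ($631,000 − $242,000) × 3.8% × 55/365 = $2,227.4247
February 25 – December 31, 2006: 310 days, exemption $318,000 → ($631,000 − $318,000) × 3.8% × 310/365 = $10,101.7534
Total = $12,329.1781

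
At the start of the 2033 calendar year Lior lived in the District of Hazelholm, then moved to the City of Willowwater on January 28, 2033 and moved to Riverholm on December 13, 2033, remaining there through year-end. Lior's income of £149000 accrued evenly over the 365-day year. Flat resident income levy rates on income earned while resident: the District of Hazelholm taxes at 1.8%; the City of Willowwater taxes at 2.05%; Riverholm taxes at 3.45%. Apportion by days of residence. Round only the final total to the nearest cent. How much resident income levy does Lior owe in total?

The District of Hazelholm, January 1 – January 27, 2033: 27 days → £149000 × 1.8% × 27/365 = £198.3945
The City of Willowwater, January 28 – December 12, 2033: 319 days → £149000 × 2.05% × 319/365 = £2669.5493
Riverholm, December 13 – December 31, 2033: 19 days → £149000 × 3.45% × 19/365 = £267.5877
Total = £3135.5315

£3135.53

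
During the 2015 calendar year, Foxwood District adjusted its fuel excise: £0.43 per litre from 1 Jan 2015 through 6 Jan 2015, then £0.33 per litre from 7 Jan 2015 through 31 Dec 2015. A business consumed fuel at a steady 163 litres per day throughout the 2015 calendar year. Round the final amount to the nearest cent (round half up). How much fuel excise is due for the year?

£19,731.15

1 Jan – 6 Jan 2015: 6 days × 163 litres/day = 978 litres at £0.43/litre → £420.54
7 Jan – 31 Dec 2015: 359 days × 163 litres/day = 58,517 litres at £0.33/litre → £19,310.61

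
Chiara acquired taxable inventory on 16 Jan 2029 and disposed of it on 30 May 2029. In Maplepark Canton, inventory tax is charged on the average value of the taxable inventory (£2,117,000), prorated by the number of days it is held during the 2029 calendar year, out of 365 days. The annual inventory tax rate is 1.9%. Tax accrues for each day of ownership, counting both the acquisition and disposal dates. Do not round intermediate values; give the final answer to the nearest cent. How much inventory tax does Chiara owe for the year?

Days held (16 Jan – 30 May 2029): 135 out of 365
Tax = £2,117,000 × 1.9% × 135/365 = £14,877.0000

£14,877.00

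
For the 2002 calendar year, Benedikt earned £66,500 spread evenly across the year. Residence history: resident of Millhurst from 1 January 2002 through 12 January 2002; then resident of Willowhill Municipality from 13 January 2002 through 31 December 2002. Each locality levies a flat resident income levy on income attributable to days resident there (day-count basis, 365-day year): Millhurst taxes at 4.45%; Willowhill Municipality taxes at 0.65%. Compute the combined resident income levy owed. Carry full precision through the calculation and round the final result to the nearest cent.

£515.33

Millhurst, 1 January – 12 January 2002: 12 days → £66,500 × 4.45% × 12/365 = £97.2904
Willowhill Municipality, 13 January – 31 December 2002: 353 days → £66,500 × 0.65% × 353/365 = £418.0390
Total = £515.3295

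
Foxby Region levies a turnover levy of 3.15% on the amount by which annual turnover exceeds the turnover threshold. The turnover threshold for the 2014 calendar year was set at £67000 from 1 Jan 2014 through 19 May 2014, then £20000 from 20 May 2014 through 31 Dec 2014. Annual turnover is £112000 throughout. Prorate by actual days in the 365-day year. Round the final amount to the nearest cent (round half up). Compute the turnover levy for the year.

£2334.19

1 Jan – 19 May 2014: 139 days, exemption £67000 → (£112000 − £67000) × 3.15% × 139/365 = £539.8151
20 May – 31 Dec 2014: 226 days, exemption £20000 → (£112000 − £20000) × 3.15% × 226/365 = £1794.3781
Total = £2334.1932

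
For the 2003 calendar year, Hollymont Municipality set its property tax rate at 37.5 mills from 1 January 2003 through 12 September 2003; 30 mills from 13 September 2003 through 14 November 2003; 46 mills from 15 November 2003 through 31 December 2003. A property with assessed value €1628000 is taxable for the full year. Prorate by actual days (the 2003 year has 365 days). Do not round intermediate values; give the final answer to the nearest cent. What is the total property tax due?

€60724.40

1 January – 12 September 2003: 255 days at 37.5 mills → €1628000 × 3.75% × 255/365 = €42651.3699
13 September – 14 November 2003: 63 days at 30 mills → €1628000 × 3% × 63/365 = €8429.9178
15 November – 31 December 2003: 47 days at 46 mills → €1628000 × 4.6% × 47/365 = €9643.1123
Total = €60724.4000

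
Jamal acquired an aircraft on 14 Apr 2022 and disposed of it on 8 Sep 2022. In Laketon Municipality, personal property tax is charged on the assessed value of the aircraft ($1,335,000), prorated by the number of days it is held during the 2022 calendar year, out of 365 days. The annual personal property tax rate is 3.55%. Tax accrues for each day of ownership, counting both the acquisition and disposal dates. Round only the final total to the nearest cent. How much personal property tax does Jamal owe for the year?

$19,216.68

Days held (14 Apr – 8 Sep 2022): 148 out of 365
Tax = $1,335,000 × 3.55% × 148/365 = $19,216.6849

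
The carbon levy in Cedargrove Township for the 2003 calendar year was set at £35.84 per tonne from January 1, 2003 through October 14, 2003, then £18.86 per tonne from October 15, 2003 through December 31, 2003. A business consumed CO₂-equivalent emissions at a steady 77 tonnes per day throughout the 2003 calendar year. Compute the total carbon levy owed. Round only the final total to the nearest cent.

£905,301.32

January 1 – October 14, 2003: 287 days × 77 tonnes/day = 22,099 tonnes at £35.84/tonne → £792,028.16
October 15 – December 31, 2003: 78 days × 77 tonnes/day = 6,006 tonnes at £18.86/tonne → £113,273.16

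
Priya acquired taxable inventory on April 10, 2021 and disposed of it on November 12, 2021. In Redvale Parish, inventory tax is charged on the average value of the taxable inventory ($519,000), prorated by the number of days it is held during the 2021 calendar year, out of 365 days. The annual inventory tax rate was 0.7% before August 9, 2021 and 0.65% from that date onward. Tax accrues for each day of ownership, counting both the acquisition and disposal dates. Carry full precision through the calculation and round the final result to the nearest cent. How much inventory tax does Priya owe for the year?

$2,091.64

April 10 – August 8, 2021: 121 days at 0.7% → $519,000 × 0.7% × 121/365 = $1,204.3644
August 9 – November 12, 2021: 96 days at 0.65% → $519,000 × 0.65% × 96/365 = $887.2767
Total = $2,091.6411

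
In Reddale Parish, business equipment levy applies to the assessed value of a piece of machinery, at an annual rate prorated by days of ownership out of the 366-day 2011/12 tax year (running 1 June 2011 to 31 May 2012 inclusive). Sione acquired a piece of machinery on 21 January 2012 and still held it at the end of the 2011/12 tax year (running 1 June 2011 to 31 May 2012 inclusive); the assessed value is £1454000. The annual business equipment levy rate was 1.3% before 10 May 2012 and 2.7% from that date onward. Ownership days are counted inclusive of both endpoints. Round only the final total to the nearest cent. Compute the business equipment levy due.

21 January – 9 May 2012: 110 days at 1.3% → £1454000 × 1.3% × 110/366 = £5680.9290
10 May – 31 May 2012: 22 days at 2.7% → £1454000 × 2.7% × 22/366 = £2359.7705
Total = £8040.6995

£8040.70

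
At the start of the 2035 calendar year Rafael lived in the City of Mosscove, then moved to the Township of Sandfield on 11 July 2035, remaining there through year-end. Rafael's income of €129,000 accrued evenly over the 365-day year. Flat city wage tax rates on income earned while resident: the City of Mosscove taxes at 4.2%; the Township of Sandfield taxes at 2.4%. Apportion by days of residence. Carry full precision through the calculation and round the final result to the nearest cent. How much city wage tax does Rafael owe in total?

The City of Mosscove, 1 January – 10 July 2035: 191 days → €129,000 × 4.2% × 191/365 = €2,835.1726
The Township of Sandfield, 11 July – 31 December 2035: 174 days → €129,000 × 2.4% × 174/365 = €1,475.9014
Total = €4,311.0740

€4,311.07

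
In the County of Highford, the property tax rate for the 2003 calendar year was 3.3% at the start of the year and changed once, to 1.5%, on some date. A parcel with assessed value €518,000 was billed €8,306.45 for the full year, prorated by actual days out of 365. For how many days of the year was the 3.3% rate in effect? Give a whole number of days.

21 days

Let d = days at the first rate; then 365 − d days at the second rate.
€518,000 × [3.3%·d + 1.5%·(365−d)] / 365 = €8,306.45
Solving gives d = 21, so the new rate took effect on 22 January 2003.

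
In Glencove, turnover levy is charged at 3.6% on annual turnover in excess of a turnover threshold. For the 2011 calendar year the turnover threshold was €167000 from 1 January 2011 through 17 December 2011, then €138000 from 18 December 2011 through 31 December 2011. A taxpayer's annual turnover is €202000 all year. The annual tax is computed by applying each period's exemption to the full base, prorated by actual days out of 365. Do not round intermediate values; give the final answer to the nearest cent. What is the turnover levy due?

€1300.04

1 January – 17 December 2011: 351 days, exemption €167000 → (€202000 − €167000) × 3.6% × 351/365 = €1211.6712
18 December – 31 December 2011: 14 days, exemption €138000 → (€202000 − €138000) × 3.6% × 14/365 = €88.3726
Total = €1300.0438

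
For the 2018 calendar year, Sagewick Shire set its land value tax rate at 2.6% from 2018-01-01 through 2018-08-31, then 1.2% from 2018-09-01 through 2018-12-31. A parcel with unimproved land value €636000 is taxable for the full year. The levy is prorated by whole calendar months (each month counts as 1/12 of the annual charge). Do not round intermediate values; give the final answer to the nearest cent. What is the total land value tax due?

€13568.00

2018-01-01 to 2018-08-31: 8 months at 2.6% → €636000 × 2.6% × 8/12 = €11024.0000
2018-09-01 to 2018-12-31: 4 months at 1.2% → €636000 × 1.2% × 4/12 = €2544.0000
Total = €13568.0000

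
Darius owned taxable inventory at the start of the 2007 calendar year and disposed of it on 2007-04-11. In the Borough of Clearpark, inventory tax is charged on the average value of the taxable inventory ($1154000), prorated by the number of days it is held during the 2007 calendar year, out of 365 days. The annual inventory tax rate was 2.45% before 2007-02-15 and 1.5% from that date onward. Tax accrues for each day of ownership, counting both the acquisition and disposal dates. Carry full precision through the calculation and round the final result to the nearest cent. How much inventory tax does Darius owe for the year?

2007-01-01 to 2007-02-14: 45 days at 2.45% → $1154000 × 2.45% × 45/365 = $3485.7123
2007-02-15 to 2007-04-11: 56 days at 1.5% → $1154000 × 1.5% × 56/365 = $2655.7808
Total = $6141.4932

$6141.49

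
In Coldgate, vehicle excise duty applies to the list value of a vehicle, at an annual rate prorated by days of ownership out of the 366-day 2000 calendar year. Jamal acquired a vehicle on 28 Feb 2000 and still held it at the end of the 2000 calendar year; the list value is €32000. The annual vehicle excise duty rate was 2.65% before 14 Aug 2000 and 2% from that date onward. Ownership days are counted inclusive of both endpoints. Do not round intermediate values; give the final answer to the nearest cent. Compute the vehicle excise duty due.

€634.05

28 Feb – 13 Aug 2000: 168 days at 2.65% → €32000 × 2.65% × 168/366 = €389.2459
14 Aug – 31 Dec 2000: 140 days at 2% → €32000 × 2% × 140/366 = €244.8087
Total = €634.0546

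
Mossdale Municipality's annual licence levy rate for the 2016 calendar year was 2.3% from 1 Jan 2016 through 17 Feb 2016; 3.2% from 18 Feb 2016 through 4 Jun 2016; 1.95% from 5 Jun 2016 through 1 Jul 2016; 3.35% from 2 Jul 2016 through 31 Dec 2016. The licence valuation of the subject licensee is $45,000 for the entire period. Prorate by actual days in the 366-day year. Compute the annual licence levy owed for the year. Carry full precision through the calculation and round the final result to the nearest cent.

1 Jan – 17 Feb 2016: 48 days at 2.3% → $45,000 × 2.3% × 48/366 = $135.7377
18 Feb – 4 Jun 2016: 108 days at 3.2% → $45,000 × 3.2% × 108/366 = $424.9180
5 Jun – 1 Jul 2016: 27 days at 1.95% → $45,000 × 1.95% × 27/366 = $64.7336
2 Jul – 31 Dec 2016: 183 days at 3.35% → $45,000 × 3.35% × 183/366 = $753.7500
Total = $1,379.1393

$1,379.14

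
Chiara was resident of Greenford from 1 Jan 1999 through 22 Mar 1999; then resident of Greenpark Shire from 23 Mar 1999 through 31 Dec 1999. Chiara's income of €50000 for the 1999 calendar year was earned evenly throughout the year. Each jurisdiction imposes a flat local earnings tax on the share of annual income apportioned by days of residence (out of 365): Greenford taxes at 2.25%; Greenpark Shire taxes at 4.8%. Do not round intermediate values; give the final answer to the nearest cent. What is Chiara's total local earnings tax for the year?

€2117.05

Greenford, 1 Jan – 22 Mar 1999: 81 days → €50000 × 2.25% × 81/365 = €249.6575
Greenpark Shire, 23 Mar – 31 Dec 1999: 284 days → €50000 × 4.8% × 284/365 = €1867.3973
Total = €2117.0548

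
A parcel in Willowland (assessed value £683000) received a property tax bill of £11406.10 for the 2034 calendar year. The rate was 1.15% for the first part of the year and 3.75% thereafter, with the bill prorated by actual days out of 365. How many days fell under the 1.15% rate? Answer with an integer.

292 days

Let d = days at the first rate; then 365 − d days at the second rate.
£683000 × [1.15%·d + 3.75%·(365−d)] / 365 = £11406.10
Solving gives d = 292, so the new rate took effect on 20 October 2034.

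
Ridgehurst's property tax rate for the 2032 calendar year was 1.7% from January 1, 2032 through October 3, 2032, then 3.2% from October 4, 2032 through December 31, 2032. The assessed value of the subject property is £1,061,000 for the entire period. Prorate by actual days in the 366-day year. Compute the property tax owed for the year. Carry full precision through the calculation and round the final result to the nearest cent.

£21,907.04

January 1 – October 3, 2032: 277 days at 1.7% → £1,061,000 × 1.7% × 277/366 = £13,650.9536
October 4 – December 31, 2032: 89 days at 3.2% → £1,061,000 × 3.2% × 89/366 = £8,256.0874
Total = £21,907.0410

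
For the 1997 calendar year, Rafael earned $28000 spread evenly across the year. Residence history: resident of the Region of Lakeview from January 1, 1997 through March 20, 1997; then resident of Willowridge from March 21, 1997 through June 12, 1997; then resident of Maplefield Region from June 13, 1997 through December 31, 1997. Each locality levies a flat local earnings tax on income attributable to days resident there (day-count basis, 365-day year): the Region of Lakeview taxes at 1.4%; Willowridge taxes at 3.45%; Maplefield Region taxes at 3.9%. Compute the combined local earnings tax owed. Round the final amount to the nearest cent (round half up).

The Region of Lakeview, January 1 – March 20, 1997: 79 days → $28000 × 1.4% × 79/365 = $84.8438
Willowridge, March 21 – June 12, 1997: 84 days → $28000 × 3.45% × 84/365 = $222.3123
Maplefield Region, June 13 – December 31, 1997: 202 days → $28000 × 3.9% × 202/365 = $604.3397
Total = $911.4959

$911.50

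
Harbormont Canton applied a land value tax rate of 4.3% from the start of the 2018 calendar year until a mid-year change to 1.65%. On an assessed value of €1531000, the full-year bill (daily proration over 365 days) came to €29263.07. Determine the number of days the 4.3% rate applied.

Let d = days at the first rate; then 365 − d days at the second rate.
€1531000 × [4.3%·d + 1.65%·(365−d)] / 365 = €29263.07
Solving gives d = 36, so the new rate took effect on February 6, 2018.

36 days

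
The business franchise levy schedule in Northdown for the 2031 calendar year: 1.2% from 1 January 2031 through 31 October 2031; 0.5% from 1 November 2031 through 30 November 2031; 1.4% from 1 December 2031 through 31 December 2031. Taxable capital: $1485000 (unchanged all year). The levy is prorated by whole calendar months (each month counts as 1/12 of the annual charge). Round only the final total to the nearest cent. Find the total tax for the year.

1 January – 31 October 2031: 10 months at 1.2% → $1485000 × 1.2% × 10/12 = $14850.0000
1 November – 30 November 2031: 1 month at 0.5% → $1485000 × 0.5% × 1/12 = $618.7500
1 December – 31 December 2031: 1 month at 1.4% → $1485000 × 1.4% × 1/12 = $1732.5000
Total = $17201.2500

$17201.25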